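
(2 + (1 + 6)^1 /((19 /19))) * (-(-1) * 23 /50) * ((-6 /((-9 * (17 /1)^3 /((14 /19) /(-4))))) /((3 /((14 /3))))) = -1127 /7001025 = -0.00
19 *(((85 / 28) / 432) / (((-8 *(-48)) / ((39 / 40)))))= 4199 / 12386304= 0.00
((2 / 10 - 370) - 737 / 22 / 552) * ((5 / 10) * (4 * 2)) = -2041631 / 1380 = -1479.44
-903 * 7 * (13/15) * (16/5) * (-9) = 3944304/25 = 157772.16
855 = 855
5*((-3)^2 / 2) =45 / 2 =22.50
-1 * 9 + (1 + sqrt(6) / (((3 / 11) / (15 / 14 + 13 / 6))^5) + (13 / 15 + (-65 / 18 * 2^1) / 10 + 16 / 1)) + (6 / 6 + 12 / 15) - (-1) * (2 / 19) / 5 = 17041 / 1710 + 234157455059968 * sqrt(6) / 992436543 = 577947.46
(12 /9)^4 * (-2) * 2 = -1024 /81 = -12.64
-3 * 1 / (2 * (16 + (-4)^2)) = -3 / 64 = -0.05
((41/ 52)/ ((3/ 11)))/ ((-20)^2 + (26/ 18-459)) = -1353/ 26936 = -0.05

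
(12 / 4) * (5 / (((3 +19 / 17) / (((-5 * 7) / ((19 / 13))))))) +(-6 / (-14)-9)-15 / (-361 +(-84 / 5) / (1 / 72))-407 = -502.80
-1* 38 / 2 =-19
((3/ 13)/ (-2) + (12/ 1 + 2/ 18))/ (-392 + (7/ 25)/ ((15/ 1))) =-0.03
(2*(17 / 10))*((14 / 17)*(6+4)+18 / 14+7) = 1966 / 35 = 56.17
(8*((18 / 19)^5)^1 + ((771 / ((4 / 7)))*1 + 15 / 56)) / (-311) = -187972756191 / 43123740184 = -4.36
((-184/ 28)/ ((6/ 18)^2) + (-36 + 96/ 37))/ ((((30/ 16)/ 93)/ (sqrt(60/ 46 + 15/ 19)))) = -1188912 * sqrt(399855)/ 113183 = -6642.32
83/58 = 1.43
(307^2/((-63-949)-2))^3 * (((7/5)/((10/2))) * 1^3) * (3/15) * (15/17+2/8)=-451251873537214211/8862021324000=-50919.75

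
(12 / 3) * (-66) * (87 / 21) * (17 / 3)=-43384 / 7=-6197.71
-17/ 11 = -1.55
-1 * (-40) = 40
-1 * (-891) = 891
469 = 469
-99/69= -33/23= -1.43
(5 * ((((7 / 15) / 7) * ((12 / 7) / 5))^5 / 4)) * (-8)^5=-8388608 / 32826171875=-0.00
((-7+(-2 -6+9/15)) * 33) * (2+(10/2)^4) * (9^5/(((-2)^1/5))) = 43984182924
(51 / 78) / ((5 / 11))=187 / 130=1.44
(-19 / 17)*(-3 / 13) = 57 / 221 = 0.26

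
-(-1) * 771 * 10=7710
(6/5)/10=0.12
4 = 4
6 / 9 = 2 / 3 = 0.67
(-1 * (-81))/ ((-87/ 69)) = -1863/ 29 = -64.24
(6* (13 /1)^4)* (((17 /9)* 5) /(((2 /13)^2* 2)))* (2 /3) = 410278765 /18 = 22793264.72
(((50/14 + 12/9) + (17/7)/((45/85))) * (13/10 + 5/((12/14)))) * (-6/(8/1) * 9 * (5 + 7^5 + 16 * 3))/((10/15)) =-80910297/7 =-11558613.86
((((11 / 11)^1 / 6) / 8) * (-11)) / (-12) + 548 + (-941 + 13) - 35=-239029 / 576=-414.98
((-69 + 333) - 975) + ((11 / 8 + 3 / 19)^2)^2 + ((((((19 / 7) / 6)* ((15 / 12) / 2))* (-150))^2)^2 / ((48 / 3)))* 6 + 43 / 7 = 1212504.06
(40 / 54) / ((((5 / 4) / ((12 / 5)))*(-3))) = -64 / 135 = -0.47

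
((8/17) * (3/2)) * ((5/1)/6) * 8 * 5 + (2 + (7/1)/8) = 3591/136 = 26.40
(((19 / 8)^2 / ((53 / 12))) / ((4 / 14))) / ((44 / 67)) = 507927 / 74624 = 6.81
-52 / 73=-0.71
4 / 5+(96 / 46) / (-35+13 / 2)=1588 / 2185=0.73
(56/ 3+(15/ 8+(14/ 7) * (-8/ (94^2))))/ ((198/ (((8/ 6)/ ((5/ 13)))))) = 14156233/ 39364380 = 0.36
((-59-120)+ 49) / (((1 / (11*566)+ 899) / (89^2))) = -1282219796 / 1119435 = -1145.42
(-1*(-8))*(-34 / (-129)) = 2.11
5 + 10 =15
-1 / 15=-0.07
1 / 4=0.25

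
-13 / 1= -13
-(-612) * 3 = 1836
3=3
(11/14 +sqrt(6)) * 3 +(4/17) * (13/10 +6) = 11.42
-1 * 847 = -847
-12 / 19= -0.63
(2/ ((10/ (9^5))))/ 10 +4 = 59249/ 50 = 1184.98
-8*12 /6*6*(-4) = 384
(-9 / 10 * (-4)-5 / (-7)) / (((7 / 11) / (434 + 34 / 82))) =29584071 / 10045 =2945.15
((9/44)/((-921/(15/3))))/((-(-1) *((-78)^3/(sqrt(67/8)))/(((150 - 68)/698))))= 0.00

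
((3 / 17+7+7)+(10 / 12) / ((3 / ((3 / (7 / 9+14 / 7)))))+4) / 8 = 3141 / 1360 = 2.31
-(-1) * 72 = 72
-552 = -552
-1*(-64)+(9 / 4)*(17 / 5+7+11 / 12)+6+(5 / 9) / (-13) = 893129 / 9360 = 95.42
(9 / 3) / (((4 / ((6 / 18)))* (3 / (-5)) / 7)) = -35 / 12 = -2.92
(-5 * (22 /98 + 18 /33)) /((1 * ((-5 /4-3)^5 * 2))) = 1062400 /765302923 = 0.00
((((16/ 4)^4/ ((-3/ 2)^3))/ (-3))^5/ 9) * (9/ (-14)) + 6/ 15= -90071943732428306/ 122037454035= -738068.03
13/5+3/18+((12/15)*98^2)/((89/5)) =1159867/2670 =434.41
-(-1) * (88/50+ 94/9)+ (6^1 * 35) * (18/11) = 880706/2475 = 355.84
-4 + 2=-2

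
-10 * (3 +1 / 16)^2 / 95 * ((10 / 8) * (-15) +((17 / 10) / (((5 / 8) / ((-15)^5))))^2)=-40973451560819925 / 9728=-4211909083143.50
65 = 65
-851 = -851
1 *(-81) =-81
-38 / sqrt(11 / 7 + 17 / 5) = -19 * sqrt(6090) / 87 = -17.04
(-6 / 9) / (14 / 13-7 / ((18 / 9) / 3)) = 0.07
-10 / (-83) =10 / 83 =0.12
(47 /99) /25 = 47 /2475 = 0.02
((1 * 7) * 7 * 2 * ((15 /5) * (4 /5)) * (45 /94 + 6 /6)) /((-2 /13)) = -531258 /235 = -2260.67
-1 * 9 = -9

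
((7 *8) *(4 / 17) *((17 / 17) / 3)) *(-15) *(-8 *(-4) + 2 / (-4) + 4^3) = -106960 / 17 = -6291.76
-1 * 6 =-6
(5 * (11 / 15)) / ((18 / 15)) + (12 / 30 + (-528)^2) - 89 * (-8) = 25154951 / 90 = 279499.46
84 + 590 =674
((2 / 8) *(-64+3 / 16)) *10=-5105 / 32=-159.53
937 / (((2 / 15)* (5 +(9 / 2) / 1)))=14055 / 19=739.74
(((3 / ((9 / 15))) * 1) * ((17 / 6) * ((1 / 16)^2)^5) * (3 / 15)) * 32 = 17 / 206158430208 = 0.00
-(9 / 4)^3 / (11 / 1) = -729 / 704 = -1.04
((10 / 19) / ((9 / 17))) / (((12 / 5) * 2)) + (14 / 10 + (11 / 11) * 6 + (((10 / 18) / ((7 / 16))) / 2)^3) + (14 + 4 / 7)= 2131677749 / 95017860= 22.43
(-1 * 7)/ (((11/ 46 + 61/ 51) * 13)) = -2346/ 6253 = -0.38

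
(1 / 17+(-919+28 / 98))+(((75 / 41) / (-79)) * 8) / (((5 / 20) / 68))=-373508280 / 385441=-969.04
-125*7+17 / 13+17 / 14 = -158791 / 182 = -872.48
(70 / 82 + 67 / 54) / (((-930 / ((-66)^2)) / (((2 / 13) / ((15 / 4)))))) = -4488616 / 11153025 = -0.40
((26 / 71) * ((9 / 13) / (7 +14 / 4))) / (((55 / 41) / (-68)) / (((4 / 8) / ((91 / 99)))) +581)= 150552 / 3622519187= 0.00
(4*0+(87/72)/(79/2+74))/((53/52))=377/36093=0.01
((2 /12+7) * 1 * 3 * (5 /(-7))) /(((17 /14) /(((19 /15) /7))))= -817 /357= -2.29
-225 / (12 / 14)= -525 / 2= -262.50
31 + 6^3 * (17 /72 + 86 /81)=934 /3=311.33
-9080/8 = -1135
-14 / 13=-1.08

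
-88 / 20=-22 / 5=-4.40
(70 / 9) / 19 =70 / 171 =0.41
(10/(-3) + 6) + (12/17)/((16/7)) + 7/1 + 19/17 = 2263/204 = 11.09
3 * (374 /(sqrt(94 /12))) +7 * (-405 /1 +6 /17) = -48153 /17 +1122 * sqrt(282) /47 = -2431.64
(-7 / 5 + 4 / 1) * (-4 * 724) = -37648 / 5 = -7529.60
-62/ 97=-0.64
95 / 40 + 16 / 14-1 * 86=-4619 / 56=-82.48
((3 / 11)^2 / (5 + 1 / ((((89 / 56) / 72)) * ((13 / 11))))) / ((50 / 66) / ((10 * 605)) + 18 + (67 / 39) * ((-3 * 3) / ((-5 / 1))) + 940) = 44671770 / 25013021955527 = 0.00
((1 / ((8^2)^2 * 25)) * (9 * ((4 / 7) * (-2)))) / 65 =-0.00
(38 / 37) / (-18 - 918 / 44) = -44 / 1665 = -0.03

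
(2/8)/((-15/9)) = -3/20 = -0.15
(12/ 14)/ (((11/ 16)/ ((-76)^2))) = 554496/ 77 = 7201.25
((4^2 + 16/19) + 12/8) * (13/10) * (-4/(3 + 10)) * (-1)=697/95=7.34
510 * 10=5100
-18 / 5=-3.60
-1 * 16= -16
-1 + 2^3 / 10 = -1 / 5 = -0.20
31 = 31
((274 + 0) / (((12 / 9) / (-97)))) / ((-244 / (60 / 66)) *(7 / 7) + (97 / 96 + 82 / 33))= 105248880 / 1398697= 75.25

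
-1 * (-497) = 497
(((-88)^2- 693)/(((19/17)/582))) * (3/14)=104643891/133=786796.17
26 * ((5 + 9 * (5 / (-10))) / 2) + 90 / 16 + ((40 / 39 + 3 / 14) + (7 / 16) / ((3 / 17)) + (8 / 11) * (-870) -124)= -11865985 / 16016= -740.88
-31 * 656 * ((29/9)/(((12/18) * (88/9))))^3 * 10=-4184786565/170368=-24563.22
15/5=3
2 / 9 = 0.22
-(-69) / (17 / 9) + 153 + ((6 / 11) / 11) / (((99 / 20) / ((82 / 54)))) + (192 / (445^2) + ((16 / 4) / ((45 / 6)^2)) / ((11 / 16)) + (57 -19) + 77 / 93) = 2570609863955977 / 11251067015925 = 228.48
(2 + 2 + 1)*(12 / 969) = 20 / 323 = 0.06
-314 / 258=-157 / 129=-1.22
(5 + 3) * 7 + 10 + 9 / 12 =267 / 4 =66.75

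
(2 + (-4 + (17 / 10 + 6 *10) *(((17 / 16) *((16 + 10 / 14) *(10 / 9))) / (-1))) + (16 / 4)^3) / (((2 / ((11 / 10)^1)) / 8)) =-1423543 / 280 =-5084.08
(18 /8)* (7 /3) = 21 /4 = 5.25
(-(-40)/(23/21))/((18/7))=980/69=14.20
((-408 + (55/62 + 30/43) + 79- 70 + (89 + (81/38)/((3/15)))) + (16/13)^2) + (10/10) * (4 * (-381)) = -1820.24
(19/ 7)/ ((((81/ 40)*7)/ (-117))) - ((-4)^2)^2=-122776/ 441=-278.40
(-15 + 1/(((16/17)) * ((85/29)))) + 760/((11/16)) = 959919/880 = 1090.82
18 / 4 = 9 / 2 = 4.50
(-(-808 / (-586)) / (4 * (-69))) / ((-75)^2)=101 / 113720625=0.00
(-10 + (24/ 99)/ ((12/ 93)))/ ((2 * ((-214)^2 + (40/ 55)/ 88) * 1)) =-1474/ 16623951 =-0.00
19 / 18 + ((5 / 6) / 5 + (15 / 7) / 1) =212 / 63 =3.37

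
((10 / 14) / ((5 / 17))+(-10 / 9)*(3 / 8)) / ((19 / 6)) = 169 / 266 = 0.64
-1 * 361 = -361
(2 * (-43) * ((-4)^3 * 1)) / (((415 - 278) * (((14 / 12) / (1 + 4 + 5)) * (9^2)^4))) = 0.00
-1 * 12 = -12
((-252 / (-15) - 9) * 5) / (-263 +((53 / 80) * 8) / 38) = -14820 / 99887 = -0.15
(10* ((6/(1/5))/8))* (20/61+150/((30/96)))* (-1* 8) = -8790000/61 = -144098.36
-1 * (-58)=58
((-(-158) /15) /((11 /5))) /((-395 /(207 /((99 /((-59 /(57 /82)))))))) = 222548 /103455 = 2.15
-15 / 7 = -2.14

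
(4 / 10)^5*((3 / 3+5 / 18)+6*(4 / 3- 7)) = -9424 / 28125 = -0.34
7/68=0.10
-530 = -530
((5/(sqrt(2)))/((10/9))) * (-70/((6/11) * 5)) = -231 * sqrt(2)/4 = -81.67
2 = 2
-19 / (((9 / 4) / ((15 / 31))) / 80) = -30400 / 93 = -326.88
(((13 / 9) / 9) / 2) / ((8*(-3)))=-13 / 3888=-0.00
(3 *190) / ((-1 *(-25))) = 114 / 5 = 22.80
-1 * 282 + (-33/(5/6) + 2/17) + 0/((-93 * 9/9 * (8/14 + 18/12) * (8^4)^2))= -27326/85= -321.48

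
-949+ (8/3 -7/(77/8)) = -31253/33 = -947.06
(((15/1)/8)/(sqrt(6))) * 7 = 35 * sqrt(6)/16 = 5.36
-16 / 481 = -0.03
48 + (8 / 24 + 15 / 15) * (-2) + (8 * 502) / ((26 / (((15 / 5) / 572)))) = 257342 / 5577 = 46.14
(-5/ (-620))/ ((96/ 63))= 21/ 3968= 0.01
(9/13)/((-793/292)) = -2628/10309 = -0.25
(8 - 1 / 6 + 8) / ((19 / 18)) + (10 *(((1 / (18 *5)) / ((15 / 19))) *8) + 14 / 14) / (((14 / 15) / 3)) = 131 / 6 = 21.83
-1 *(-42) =42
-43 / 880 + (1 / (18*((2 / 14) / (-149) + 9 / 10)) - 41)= -3043939139 / 74265840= -40.99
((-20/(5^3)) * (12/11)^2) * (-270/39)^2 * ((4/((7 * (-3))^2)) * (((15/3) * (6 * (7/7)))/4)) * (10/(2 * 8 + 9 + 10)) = -0.18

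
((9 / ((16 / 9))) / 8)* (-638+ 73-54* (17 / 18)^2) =-99333 / 256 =-388.02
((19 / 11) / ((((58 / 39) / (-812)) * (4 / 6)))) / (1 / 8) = -11317.09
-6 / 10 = -3 / 5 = -0.60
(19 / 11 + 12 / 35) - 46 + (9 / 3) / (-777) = -625836 / 14245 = -43.93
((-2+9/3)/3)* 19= 19/3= 6.33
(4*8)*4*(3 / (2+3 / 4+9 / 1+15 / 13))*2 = 59.52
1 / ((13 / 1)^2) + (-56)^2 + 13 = 532182 / 169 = 3149.01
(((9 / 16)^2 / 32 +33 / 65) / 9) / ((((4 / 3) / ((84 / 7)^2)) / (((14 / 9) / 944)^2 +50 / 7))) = 6376103639137 / 143722414080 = 44.36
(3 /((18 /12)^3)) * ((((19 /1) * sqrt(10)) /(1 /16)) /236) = 608 * sqrt(10) /531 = 3.62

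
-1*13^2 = -169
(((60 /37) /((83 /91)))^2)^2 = 888731494560000 /88944534343681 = 9.99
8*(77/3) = 616/3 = 205.33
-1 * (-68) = 68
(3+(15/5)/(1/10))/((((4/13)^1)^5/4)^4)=627163804571066381480433/4294967296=146022952294691.09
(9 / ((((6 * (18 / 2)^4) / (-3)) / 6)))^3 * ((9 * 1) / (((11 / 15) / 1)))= -5 / 5845851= -0.00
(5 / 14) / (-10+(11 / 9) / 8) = -180 / 4963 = -0.04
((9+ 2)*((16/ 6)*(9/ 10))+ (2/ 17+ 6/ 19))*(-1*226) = -6064.36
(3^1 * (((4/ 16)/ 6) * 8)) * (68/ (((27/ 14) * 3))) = 952/ 81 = 11.75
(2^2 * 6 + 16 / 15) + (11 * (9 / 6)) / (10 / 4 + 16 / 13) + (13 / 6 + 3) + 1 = 103759 / 2910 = 35.66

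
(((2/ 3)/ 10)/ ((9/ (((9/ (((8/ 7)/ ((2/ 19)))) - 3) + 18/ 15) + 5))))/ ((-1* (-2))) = 1531/ 102600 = 0.01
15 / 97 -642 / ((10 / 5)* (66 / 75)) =-778095 / 2134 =-364.62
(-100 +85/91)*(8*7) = -72120/13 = -5547.69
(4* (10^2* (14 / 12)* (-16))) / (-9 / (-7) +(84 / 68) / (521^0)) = -26656 / 9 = -2961.78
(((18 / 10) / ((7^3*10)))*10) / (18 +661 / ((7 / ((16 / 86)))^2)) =16641 / 58559270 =0.00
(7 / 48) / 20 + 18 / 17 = 17399 / 16320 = 1.07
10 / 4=5 / 2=2.50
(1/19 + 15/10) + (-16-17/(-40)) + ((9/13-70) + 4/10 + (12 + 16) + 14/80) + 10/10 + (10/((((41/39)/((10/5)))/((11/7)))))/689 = -403602065/7514234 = -53.71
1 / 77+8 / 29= 645 / 2233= 0.29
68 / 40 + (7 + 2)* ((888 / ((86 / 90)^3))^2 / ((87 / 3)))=589312726921983157 / 1833195284210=321467.51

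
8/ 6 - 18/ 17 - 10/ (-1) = 524/ 51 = 10.27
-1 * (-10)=10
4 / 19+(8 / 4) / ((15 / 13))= 554 / 285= 1.94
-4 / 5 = -0.80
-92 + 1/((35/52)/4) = -3012/35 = -86.06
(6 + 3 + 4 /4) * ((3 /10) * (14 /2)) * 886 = 18606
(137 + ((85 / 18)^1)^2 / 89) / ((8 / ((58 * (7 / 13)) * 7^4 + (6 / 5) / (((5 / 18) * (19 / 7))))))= 48226589477717 / 37486800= 1286495.23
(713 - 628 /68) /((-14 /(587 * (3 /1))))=-10534302 /119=-88523.55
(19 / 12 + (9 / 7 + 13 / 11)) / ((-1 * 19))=-197 / 924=-0.21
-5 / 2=-2.50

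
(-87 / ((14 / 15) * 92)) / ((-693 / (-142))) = -10295 / 49588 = -0.21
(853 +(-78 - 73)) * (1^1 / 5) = 702 / 5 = 140.40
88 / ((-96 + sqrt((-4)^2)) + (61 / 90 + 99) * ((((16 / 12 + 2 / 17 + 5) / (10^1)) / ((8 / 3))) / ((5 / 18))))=-2992000 / 176541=-16.95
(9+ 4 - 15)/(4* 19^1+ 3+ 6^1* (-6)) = -2/43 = -0.05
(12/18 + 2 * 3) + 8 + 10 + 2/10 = 373/15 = 24.87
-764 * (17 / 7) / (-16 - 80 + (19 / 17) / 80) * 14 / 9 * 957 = 11269427840 / 391623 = 28776.22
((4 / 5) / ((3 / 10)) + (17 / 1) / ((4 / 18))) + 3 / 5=2393 / 30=79.77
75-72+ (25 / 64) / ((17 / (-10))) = 1507 / 544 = 2.77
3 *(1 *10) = 30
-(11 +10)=-21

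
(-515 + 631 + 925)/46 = 1041/46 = 22.63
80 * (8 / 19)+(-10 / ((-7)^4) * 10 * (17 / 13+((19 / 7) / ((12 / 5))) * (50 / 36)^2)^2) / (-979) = 47080038559898265235 / 1397667152466801216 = 33.68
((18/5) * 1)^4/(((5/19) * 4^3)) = 124659/12500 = 9.97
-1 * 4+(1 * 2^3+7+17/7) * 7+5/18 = 2129/18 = 118.28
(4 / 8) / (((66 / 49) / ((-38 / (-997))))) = 931 / 65802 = 0.01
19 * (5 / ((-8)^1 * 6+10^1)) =-5 / 2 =-2.50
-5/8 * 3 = -15/8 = -1.88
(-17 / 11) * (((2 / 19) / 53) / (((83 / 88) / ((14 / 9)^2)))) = -53312 / 6770061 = -0.01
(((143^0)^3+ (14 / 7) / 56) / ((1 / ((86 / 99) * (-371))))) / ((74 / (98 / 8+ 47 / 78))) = -132512455 / 2285712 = -57.97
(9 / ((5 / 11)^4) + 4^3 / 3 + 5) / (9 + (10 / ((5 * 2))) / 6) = 889364 / 34375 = 25.87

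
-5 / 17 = -0.29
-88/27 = -3.26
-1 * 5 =-5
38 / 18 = 19 / 9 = 2.11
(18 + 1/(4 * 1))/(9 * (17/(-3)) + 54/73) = -5329/14676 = -0.36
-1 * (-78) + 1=79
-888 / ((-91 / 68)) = 60384 / 91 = 663.56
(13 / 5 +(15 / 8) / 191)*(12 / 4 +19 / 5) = 338963 / 19100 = 17.75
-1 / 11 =-0.09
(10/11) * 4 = 40/11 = 3.64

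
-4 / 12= -1 / 3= -0.33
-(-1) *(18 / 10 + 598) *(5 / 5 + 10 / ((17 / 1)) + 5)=335888 / 85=3951.62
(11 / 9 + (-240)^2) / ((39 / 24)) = 4147288 / 117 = 35446.91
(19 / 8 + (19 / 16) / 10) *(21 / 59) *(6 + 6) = 25137 / 2360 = 10.65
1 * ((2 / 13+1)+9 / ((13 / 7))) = 6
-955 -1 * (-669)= -286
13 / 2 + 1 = 15 / 2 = 7.50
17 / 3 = 5.67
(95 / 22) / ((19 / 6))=15 / 11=1.36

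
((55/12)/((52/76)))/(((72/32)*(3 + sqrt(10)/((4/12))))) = -1045/9477 + 1045*sqrt(10)/9477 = 0.24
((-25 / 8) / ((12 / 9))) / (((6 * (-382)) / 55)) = 1375 / 24448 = 0.06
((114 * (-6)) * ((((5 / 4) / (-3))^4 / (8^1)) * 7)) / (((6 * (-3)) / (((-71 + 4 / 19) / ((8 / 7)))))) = -41190625 / 663552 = -62.08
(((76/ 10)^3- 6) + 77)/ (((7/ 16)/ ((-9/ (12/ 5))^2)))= 573723/ 35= 16392.09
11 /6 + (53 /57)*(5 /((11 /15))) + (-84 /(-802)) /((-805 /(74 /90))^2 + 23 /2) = 10786433388831697 /1319756784931398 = 8.17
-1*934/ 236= -467/ 118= -3.96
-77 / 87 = -0.89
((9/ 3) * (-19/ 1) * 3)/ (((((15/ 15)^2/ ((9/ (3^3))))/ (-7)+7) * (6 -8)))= 1197/ 92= 13.01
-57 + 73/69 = -55.94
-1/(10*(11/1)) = -1/110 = -0.01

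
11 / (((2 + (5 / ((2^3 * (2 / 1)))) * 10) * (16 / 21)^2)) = 4851 / 1312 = 3.70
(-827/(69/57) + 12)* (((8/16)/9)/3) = -15437/1242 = -12.43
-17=-17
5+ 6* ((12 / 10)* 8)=313 / 5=62.60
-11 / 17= -0.65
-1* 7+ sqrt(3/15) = -7+ sqrt(5)/5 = -6.55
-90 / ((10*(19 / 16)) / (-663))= 95472 / 19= 5024.84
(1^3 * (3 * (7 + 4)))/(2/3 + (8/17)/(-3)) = 1683/26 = 64.73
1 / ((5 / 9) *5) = 9 / 25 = 0.36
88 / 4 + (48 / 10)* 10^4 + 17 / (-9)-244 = 429985 / 9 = 47776.11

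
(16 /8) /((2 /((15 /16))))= 15 /16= 0.94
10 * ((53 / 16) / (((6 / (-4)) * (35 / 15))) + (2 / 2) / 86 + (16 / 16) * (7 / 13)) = -62035 / 15652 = -3.96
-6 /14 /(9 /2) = -2 /21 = -0.10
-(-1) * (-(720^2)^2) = -268738560000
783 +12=795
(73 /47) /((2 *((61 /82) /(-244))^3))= -27404162.72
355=355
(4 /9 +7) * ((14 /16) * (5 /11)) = 2345 /792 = 2.96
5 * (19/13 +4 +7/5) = 34.31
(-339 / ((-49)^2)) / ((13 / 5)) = -1695 / 31213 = -0.05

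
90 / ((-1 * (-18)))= 5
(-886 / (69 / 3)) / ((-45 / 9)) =886 / 115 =7.70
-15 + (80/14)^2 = 17.65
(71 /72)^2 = 5041 /5184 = 0.97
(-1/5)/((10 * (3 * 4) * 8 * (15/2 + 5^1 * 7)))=-1/204000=-0.00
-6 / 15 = -2 / 5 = -0.40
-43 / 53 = -0.81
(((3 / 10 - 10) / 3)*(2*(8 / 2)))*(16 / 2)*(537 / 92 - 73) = 4794904 / 345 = 13898.27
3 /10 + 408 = 4083 /10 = 408.30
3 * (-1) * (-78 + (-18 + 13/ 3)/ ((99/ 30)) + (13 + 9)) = 5954/ 33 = 180.42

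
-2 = -2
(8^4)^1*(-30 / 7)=-17554.29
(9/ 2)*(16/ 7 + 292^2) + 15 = 2685993/ 7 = 383713.29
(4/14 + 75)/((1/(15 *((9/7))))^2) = 9604575/343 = 28001.68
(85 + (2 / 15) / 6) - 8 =3466 / 45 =77.02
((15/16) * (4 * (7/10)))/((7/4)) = 3/2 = 1.50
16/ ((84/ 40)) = 160/ 21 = 7.62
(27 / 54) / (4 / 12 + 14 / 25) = 75 / 134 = 0.56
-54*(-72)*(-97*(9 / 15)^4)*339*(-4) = 41423109696 / 625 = 66276975.51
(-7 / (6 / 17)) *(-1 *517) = 61523 / 6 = 10253.83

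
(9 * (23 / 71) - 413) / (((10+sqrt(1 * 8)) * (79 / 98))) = -7133420 / 129007+1426684 * sqrt(2) / 129007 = -39.66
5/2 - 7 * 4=-51/2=-25.50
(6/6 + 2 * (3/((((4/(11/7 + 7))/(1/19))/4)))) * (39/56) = 19227/7448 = 2.58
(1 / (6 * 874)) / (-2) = -1 / 10488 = -0.00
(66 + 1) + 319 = 386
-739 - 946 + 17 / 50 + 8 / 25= -84217 / 50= -1684.34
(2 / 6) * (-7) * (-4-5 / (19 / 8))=812 / 57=14.25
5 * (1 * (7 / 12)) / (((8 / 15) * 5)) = 35 / 32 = 1.09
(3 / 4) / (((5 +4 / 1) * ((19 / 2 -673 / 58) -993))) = -0.00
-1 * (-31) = 31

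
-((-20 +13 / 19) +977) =-18196 / 19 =-957.68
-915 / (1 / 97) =-88755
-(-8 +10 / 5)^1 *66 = 396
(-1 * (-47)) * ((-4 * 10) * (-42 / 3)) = 26320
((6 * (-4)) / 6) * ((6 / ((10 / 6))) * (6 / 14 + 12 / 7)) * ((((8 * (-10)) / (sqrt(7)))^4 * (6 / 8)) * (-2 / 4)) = 3317760000 / 343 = 9672769.68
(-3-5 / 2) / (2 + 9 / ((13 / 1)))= -143 / 70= -2.04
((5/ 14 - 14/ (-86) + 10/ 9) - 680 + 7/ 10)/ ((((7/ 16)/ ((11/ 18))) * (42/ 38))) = -15347331472/ 17920035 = -856.43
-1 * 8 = -8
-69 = -69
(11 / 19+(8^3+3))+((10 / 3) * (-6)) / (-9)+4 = 89228 / 171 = 521.80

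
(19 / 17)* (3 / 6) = 19 / 34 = 0.56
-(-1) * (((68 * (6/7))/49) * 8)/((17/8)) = 1536/343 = 4.48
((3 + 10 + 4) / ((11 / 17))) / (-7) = -289 / 77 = -3.75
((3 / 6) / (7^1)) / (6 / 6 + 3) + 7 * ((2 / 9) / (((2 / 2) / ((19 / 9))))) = 14977 / 4536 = 3.30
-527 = -527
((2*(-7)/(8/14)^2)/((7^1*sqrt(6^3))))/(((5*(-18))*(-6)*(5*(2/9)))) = -49*sqrt(6)/172800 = -0.00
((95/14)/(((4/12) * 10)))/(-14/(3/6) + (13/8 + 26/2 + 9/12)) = -114/707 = -0.16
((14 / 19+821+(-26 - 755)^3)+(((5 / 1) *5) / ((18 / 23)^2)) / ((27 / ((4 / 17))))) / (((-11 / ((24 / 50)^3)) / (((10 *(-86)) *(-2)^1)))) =7408701105583297024 / 899353125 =8237811044.00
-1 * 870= -870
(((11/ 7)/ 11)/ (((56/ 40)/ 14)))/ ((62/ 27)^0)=1.43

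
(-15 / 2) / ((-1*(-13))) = -15 / 26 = -0.58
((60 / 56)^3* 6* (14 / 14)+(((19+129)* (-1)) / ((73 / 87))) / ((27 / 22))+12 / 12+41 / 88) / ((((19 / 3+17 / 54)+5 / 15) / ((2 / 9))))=-2674676987 / 623020398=-4.29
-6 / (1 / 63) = -378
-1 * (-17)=17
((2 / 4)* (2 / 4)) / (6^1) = 1 / 24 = 0.04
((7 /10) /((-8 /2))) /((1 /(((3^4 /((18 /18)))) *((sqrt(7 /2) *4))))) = -106.08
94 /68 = 1.38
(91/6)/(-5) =-91/30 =-3.03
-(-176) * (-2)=-352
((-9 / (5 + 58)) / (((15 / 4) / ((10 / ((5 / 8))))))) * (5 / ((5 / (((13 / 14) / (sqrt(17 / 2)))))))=-416 * sqrt(34) / 12495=-0.19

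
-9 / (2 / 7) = -63 / 2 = -31.50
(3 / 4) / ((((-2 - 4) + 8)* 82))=3 / 656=0.00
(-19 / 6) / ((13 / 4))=-38 / 39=-0.97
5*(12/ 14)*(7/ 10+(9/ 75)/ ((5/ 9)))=687/ 175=3.93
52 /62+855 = 26531 /31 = 855.84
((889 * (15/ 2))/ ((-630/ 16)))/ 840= -127/ 630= -0.20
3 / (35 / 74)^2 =16428 / 1225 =13.41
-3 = -3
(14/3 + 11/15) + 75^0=32/5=6.40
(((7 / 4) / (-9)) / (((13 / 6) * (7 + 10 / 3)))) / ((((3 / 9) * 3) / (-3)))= 21 / 806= 0.03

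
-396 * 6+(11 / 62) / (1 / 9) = -147213 / 62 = -2374.40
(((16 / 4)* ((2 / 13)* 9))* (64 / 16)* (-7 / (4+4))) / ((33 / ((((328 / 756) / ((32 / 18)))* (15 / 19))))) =-615 / 5434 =-0.11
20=20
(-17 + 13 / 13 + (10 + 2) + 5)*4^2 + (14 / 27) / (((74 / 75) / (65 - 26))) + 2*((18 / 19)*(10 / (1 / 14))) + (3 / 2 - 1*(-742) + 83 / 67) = 295746461 / 282606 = 1046.50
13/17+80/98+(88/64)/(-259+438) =1895107/1192856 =1.59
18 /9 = 2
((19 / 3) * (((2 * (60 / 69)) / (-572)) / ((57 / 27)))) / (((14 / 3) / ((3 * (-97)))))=13095 / 23023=0.57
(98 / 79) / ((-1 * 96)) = -49 / 3792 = -0.01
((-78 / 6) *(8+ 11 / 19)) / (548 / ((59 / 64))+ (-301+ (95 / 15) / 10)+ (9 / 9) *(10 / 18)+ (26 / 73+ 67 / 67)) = -821387970 / 2179926031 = -0.38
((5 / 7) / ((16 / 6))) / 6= 5 / 112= 0.04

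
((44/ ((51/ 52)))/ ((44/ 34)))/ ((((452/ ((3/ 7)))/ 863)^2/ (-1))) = -29045991/ 1251362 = -23.21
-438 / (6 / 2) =-146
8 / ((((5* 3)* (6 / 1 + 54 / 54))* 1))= 8 / 105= 0.08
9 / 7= 1.29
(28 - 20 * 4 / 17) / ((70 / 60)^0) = 23.29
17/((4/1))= 17/4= 4.25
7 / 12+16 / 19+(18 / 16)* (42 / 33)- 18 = -18989 / 1254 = -15.14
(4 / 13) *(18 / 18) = 4 / 13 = 0.31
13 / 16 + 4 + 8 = 205 / 16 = 12.81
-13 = -13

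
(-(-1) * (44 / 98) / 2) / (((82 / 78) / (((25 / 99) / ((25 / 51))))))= 221 / 2009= 0.11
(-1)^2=1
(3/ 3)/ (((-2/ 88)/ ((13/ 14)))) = -286/ 7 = -40.86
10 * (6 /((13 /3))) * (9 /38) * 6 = 4860 /247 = 19.68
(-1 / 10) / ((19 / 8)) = -4 / 95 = -0.04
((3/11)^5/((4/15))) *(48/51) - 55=-150568105/2737867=-54.99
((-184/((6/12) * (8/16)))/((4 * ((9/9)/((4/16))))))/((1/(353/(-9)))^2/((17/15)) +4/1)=-97444238/8474627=-11.50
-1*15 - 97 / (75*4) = -4597 / 300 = -15.32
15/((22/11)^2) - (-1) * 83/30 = 391/60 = 6.52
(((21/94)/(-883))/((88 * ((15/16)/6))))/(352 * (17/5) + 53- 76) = -0.00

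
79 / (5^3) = 79 / 125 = 0.63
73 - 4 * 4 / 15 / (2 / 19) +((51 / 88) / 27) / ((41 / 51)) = 3403789 / 54120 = 62.89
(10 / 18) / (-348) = -5 / 3132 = -0.00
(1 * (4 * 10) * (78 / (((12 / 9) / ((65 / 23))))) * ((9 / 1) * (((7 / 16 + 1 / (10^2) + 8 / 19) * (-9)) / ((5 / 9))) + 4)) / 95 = -7088056209 / 830300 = -8536.74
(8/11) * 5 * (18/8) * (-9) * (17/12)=-2295/22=-104.32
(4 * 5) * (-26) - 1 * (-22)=-498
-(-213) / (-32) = -213 / 32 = -6.66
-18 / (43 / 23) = -9.63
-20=-20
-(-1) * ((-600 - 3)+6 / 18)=-1808 / 3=-602.67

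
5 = 5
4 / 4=1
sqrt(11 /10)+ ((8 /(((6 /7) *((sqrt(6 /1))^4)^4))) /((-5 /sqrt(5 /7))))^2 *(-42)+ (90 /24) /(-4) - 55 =-73971485366449 /1322395269120+ sqrt(110) /10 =-54.89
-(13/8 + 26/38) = -351/152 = -2.31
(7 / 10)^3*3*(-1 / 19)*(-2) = 1029 / 9500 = 0.11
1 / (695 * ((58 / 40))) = 4 / 4031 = 0.00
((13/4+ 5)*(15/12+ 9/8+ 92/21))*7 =12485/32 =390.16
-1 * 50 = -50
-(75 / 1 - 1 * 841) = 766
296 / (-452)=-74 / 113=-0.65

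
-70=-70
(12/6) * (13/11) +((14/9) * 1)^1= 3.92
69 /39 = 1.77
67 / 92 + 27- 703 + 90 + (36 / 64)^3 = -55120513 / 94208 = -585.09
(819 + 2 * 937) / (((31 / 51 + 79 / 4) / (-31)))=-17030532 / 4153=-4100.78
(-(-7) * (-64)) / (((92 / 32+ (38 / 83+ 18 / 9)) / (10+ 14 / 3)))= -13088768 / 10623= -1232.12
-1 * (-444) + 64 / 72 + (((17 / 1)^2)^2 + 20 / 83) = 83966.13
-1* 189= -189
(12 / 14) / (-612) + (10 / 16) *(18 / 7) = 2293 / 1428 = 1.61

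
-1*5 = -5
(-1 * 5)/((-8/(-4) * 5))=-1/2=-0.50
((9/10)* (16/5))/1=72/25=2.88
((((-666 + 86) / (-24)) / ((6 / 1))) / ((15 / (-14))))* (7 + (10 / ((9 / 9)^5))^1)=-3451 / 54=-63.91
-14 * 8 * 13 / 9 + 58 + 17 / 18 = -617 / 6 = -102.83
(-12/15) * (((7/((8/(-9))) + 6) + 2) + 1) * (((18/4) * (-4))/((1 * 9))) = 9/5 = 1.80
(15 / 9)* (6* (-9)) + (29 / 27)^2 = -64769 / 729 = -88.85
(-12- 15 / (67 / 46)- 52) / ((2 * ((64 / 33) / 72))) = -739233 / 536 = -1379.17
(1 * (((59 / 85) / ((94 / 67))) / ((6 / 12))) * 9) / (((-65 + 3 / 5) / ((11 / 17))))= -391347 / 4373726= -0.09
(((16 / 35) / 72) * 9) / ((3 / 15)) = 2 / 7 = 0.29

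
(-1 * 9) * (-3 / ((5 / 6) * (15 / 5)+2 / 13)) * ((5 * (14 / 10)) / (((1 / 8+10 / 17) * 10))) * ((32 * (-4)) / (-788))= 3564288 / 2197535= 1.62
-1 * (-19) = 19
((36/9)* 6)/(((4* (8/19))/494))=14079/2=7039.50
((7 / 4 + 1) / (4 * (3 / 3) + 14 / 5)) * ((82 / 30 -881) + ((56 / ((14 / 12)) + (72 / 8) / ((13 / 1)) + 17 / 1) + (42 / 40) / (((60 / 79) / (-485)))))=-50899541 / 84864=-599.78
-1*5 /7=-5 /7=-0.71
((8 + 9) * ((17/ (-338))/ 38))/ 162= -289/ 2080728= -0.00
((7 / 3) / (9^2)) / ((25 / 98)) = 686 / 6075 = 0.11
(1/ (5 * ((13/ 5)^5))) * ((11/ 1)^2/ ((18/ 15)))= 0.17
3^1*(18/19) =54/19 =2.84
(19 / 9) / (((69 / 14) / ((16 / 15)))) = 4256 / 9315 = 0.46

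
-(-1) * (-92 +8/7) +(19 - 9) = -566/7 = -80.86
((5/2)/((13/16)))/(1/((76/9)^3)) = 17559040/9477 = 1852.81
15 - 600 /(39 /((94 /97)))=115 /1261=0.09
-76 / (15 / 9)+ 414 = 1842 / 5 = 368.40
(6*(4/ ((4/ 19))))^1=114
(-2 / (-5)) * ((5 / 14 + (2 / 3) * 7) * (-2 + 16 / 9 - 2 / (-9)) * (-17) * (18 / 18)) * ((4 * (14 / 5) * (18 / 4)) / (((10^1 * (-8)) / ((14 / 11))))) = 0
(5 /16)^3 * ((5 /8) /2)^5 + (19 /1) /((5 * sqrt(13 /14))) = 390625 /4294967296 + 19 * sqrt(182) /65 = 3.94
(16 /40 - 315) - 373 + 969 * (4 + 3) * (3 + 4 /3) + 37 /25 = 717672 /25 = 28706.88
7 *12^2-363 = 645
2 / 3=0.67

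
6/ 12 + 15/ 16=23/ 16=1.44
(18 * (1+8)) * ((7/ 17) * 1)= 1134/ 17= 66.71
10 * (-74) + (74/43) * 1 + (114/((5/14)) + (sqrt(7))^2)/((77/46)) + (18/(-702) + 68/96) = -542.72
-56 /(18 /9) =-28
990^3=970299000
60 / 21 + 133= 951 / 7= 135.86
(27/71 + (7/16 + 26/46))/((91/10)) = 180675/1188824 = 0.15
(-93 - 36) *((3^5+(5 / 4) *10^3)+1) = -192726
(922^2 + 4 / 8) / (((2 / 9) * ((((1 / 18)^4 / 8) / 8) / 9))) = 231306115463424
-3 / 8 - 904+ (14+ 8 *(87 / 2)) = -4339 / 8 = -542.38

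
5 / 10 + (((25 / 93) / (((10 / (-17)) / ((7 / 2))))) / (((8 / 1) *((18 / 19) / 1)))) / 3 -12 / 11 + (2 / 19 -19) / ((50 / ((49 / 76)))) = -14436650363 / 15953889600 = -0.90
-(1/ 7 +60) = -60.14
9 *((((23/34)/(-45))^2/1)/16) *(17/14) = 529/3427200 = 0.00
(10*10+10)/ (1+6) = 110/ 7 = 15.71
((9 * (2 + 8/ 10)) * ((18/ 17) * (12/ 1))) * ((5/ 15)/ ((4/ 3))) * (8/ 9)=71.15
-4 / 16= -1 / 4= -0.25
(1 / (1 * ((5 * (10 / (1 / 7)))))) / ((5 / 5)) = 1 / 350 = 0.00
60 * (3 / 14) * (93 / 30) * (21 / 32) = 837 / 32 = 26.16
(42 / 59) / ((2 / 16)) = 336 / 59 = 5.69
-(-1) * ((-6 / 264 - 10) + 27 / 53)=-22185 / 2332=-9.51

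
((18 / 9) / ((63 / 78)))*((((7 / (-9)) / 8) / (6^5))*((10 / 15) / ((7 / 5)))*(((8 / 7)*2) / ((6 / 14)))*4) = -0.00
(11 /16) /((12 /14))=77 /96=0.80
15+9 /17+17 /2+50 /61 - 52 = -56311 /2074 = -27.15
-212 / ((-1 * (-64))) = -53 / 16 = -3.31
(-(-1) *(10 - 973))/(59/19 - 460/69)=54891/203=270.40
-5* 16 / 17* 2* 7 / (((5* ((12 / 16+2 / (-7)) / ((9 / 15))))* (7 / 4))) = -10752 / 1105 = -9.73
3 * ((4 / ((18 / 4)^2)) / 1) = 16 / 27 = 0.59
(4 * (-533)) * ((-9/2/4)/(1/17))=40774.50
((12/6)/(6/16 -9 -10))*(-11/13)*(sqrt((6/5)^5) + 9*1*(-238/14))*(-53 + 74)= -565488/1937 + 133056*sqrt(30)/242125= -288.93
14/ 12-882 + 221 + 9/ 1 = -3905/ 6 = -650.83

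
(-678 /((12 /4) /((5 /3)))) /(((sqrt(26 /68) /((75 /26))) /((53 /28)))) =-748625 * sqrt(442) /4732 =-3326.06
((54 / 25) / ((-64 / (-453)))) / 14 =1.09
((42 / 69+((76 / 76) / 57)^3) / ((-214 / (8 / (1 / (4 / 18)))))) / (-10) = 2074180 / 4101839757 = 0.00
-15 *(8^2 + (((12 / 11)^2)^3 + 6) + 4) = -2011222470 / 1771561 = -1135.28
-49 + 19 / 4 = -177 / 4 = -44.25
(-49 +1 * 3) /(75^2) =-46 /5625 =-0.01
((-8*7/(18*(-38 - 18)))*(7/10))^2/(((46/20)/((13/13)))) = 49/74520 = 0.00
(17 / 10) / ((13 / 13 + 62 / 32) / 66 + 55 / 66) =2992 / 1545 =1.94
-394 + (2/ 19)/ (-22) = -82347/ 209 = -394.00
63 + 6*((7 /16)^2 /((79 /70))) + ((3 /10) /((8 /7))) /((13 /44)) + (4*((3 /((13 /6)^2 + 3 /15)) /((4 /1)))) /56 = 131568788943 /2026722880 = 64.92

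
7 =7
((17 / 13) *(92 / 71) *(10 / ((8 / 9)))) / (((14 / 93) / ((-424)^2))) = 147086880480 / 6461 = 22765342.90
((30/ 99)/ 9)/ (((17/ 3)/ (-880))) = -800/ 153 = -5.23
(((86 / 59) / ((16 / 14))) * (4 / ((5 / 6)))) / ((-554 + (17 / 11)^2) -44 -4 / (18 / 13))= -0.01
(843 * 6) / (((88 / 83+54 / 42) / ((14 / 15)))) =13713924 / 6815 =2012.31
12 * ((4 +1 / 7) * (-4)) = -1392 / 7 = -198.86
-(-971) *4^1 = 3884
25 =25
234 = 234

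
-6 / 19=-0.32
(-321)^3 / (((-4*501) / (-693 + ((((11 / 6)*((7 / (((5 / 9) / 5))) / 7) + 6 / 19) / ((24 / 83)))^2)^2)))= 1076956870740422802007851 / 5705198993408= 188767626157.26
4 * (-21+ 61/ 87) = -7064/ 87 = -81.20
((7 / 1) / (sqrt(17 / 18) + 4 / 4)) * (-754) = -95004 + 15834 * sqrt(34) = -2676.71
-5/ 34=-0.15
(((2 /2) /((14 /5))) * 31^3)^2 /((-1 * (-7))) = 22187592025 /1372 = 16171714.30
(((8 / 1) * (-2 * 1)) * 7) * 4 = -448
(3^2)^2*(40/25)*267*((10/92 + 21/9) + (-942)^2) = 3531157623684/115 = 30705718466.82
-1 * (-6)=6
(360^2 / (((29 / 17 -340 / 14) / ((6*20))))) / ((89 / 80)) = -148055040000 / 239143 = -619106.73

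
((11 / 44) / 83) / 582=1 / 193224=0.00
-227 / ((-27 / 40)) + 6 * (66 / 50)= 232346 / 675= 344.22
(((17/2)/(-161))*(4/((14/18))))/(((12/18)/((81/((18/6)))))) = -11.00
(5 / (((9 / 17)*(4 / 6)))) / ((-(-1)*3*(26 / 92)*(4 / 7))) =13685 / 468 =29.24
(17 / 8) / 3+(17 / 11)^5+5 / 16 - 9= 6470603 / 7730448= 0.84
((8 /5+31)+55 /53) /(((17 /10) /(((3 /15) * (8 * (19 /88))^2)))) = 6435908 /545105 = 11.81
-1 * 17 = -17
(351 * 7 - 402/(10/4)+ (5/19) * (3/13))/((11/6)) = 17015292/13585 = 1252.51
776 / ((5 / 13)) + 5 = 10113 / 5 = 2022.60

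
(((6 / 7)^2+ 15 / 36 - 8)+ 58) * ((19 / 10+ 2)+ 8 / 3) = 5925169 / 17640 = 335.89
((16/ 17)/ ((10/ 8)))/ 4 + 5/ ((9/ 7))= 3119/ 765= 4.08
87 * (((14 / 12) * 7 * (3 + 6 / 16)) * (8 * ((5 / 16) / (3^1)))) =1998.28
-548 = -548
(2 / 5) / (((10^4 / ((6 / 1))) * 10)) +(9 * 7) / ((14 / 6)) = 3375003 / 125000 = 27.00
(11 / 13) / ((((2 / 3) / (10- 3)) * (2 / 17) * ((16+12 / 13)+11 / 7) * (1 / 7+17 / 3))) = 343 / 488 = 0.70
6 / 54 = 1 / 9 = 0.11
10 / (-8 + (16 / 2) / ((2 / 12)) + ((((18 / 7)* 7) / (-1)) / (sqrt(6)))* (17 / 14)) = 3570* sqrt(6) / 148997 + 39200 / 148997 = 0.32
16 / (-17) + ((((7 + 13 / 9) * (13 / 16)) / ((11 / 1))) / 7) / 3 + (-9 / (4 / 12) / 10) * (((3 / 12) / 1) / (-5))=-5488589 / 7068600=-0.78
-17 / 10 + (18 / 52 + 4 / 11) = -708 / 715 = -0.99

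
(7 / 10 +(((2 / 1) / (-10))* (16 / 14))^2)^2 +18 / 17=165788033 / 102042500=1.62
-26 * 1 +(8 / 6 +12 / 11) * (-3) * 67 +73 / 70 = -394417 / 770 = -512.23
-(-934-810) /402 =4.34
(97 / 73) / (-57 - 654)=-97 / 51903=-0.00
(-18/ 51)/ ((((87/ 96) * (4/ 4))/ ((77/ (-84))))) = 176/ 493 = 0.36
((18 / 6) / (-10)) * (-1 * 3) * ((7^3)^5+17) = 4272805358964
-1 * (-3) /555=1 /185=0.01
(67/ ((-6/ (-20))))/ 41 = 670/ 123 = 5.45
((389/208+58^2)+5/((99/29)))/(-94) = -35.82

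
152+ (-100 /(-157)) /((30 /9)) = 23894 /157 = 152.19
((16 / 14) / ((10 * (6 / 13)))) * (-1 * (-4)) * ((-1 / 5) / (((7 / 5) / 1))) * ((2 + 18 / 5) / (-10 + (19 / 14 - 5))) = 832 / 14325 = 0.06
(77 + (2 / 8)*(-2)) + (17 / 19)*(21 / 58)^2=4897071 / 63916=76.62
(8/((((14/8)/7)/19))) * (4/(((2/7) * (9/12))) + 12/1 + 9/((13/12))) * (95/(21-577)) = -21948800/5421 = -4048.85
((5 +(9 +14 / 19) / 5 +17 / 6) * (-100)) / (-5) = 11150 / 57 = 195.61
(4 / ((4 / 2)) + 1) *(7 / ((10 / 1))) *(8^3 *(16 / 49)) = 12288 / 35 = 351.09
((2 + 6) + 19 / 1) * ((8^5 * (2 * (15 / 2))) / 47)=13271040 / 47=282362.55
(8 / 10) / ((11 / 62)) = 248 / 55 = 4.51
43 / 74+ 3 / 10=163 / 185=0.88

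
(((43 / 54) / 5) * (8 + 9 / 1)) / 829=731 / 223830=0.00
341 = 341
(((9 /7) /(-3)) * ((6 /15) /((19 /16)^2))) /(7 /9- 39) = 1728 /543305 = 0.00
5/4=1.25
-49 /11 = -4.45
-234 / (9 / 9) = -234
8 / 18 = 4 / 9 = 0.44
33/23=1.43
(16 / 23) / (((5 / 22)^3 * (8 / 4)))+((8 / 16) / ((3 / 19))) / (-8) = 4034207 / 138000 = 29.23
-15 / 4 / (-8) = 15 / 32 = 0.47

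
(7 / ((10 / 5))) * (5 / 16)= 35 / 32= 1.09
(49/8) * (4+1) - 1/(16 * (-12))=5881/192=30.63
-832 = -832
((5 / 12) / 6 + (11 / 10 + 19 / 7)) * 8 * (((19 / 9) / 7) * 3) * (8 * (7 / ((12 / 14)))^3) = 446473153 / 3645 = 122489.21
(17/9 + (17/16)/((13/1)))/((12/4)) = 3689/5616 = 0.66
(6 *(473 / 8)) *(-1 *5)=-7095 / 4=-1773.75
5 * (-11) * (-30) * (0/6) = 0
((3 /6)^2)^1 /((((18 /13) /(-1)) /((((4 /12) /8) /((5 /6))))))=-13 /1440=-0.01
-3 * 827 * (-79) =195999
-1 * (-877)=877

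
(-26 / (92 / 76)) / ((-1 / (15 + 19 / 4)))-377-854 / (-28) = 1787 / 23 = 77.70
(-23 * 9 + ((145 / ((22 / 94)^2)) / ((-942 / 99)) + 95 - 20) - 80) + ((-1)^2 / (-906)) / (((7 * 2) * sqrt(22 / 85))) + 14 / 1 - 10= -1679347 / 3454 - sqrt(1870) / 279048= -486.20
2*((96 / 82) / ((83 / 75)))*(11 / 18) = 4400 / 3403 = 1.29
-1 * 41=-41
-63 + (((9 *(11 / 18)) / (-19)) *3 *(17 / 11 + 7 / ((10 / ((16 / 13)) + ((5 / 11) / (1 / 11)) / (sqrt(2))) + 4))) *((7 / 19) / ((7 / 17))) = -402100329 / 6215698 + 314160 *sqrt(2) / 3107849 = -64.55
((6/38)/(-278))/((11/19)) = -3/3058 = -0.00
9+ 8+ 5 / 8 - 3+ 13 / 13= 125 / 8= 15.62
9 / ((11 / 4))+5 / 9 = 379 / 99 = 3.83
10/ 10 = 1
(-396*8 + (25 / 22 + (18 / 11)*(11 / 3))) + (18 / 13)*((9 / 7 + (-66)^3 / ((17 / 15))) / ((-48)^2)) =-7216973509 / 2178176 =-3313.31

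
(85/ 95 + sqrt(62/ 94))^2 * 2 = 68 * sqrt(1457)/ 893 + 49548/ 16967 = 5.83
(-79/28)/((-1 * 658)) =0.00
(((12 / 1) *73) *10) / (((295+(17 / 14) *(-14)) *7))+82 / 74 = 201953 / 36001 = 5.61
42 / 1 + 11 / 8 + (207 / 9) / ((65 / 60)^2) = 85139 / 1352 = 62.97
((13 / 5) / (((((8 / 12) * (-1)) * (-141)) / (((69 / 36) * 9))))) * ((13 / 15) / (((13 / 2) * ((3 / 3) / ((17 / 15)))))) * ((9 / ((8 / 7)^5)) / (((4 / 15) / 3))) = 2306609487 / 616038400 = 3.74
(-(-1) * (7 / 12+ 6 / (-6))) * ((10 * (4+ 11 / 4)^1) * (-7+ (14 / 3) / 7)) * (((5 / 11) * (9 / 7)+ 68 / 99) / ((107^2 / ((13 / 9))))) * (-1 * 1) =-5440175 / 190419768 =-0.03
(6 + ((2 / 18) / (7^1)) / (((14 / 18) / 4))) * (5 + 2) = 298 / 7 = 42.57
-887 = -887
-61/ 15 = -4.07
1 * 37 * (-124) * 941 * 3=-12951924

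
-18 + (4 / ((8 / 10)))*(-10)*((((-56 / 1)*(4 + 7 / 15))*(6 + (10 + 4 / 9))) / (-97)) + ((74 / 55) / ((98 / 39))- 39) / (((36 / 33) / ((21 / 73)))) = -28752266609 / 13383090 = -2148.40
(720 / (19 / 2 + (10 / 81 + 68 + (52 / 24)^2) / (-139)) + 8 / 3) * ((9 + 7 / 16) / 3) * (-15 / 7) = -9485796595 / 16978458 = -558.70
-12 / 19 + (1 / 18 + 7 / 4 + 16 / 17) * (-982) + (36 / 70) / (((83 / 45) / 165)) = -8957995681 / 3377934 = -2651.92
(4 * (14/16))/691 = 0.01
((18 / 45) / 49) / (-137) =-2 / 33565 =-0.00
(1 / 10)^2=1 / 100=0.01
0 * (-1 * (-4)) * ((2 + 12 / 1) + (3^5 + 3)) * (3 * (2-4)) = 0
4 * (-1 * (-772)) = 3088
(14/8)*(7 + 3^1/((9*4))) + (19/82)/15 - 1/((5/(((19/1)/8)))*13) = 12.37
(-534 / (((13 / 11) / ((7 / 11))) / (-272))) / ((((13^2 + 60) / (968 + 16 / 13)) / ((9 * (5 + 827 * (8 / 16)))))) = 48252155414400 / 38701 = 1246793504.42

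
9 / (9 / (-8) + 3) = 24 / 5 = 4.80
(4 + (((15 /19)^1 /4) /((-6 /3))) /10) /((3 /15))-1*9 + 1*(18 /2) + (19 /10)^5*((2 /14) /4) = 1108420881 /53200000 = 20.83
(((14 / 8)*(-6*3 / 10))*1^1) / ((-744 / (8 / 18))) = 7 / 3720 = 0.00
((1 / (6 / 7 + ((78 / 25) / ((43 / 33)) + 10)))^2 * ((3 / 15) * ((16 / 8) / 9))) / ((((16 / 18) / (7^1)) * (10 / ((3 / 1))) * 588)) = 323575 / 318197744768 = 0.00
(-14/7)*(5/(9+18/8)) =-8/9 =-0.89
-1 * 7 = -7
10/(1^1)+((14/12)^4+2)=17953/1296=13.85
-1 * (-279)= 279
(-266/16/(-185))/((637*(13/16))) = 38/218855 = 0.00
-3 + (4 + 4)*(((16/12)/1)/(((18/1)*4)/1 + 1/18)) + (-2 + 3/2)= -3.35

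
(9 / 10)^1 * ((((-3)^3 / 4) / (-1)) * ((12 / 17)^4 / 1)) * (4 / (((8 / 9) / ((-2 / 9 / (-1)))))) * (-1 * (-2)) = 1259712 / 417605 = 3.02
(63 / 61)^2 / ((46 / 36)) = 71442 / 85583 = 0.83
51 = 51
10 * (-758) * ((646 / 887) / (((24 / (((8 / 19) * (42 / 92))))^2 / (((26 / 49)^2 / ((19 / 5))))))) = -217773400 / 8300085647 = -0.03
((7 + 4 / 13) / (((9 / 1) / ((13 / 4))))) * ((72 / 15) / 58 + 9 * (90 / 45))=8303 / 174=47.72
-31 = -31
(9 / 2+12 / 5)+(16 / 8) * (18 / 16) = 183 / 20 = 9.15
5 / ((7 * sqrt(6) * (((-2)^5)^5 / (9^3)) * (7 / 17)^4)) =-101478015 * sqrt(6) / 1127898677248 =-0.00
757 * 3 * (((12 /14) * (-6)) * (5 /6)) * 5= -340650 /7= -48664.29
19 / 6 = 3.17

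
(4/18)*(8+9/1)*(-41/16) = -697/72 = -9.68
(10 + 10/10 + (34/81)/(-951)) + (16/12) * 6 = 1463555/77031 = 19.00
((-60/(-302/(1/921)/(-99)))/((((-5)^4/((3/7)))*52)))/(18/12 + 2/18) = -2673/15292015375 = -0.00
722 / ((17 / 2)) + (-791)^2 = 625765.94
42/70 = 3/5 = 0.60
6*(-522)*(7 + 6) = -40716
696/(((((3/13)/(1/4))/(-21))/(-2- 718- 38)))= 12002172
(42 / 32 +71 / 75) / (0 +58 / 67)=181637 / 69600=2.61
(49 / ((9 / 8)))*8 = 3136 / 9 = 348.44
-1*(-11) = 11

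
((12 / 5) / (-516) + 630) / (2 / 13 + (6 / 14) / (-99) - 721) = -406753347 / 465413510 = -0.87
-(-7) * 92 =644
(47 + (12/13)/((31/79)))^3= 7867537892369/65450827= 120205.32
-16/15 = -1.07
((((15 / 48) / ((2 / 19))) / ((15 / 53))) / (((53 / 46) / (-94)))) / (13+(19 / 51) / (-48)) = -2094978 / 31805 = -65.87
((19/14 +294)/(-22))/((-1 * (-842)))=-4135/259336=-0.02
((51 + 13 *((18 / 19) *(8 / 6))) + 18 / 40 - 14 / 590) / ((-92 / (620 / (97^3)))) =-47155247 / 94125791836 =-0.00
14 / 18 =7 / 9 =0.78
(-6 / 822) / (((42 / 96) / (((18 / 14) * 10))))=-1440 / 6713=-0.21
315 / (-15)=-21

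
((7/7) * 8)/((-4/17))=-34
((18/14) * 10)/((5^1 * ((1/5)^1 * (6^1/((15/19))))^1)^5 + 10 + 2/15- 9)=843750/1664012903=0.00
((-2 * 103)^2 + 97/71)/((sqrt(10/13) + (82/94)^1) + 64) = 1871044647589/2859669911 - 2218611359 * sqrt(130)/2859669911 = 645.44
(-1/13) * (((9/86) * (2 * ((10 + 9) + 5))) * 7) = -1512/559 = -2.70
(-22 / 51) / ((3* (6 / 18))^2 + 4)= -22 / 255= -0.09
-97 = -97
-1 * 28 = -28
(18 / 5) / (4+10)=9 / 35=0.26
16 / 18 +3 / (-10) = 53 / 90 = 0.59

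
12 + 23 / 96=1175 / 96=12.24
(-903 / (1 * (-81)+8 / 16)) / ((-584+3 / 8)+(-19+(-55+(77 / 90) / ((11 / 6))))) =-30960 / 1813757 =-0.02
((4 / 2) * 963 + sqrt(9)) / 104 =18.55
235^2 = 55225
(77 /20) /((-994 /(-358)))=1969 /1420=1.39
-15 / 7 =-2.14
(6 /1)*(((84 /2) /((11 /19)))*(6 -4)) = 9576 /11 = 870.55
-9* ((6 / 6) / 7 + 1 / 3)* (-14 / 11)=60 / 11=5.45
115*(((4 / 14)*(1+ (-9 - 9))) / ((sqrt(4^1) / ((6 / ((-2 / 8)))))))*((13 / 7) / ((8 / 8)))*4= 2439840 / 49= 49792.65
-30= -30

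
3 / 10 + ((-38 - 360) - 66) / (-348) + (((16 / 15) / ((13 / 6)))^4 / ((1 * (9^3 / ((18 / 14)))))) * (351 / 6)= 283637701 / 173013750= 1.64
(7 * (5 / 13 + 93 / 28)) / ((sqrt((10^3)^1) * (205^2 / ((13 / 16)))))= 1349 * sqrt(10) / 268960000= 0.00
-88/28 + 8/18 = -170/63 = -2.70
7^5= 16807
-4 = -4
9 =9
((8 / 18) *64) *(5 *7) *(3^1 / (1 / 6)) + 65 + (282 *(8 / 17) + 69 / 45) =4620406 / 255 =18119.24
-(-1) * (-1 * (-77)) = 77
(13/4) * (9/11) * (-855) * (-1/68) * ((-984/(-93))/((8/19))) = 77927265/92752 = 840.17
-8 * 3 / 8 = -3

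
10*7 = 70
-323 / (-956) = 323 / 956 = 0.34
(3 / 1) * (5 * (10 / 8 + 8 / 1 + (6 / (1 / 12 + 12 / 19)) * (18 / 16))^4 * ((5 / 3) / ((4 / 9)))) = 6866246.46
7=7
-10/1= -10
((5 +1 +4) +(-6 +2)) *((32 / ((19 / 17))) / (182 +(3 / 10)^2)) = 326400 / 345971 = 0.94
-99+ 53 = -46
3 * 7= 21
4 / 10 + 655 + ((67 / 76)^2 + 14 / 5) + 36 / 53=1009696513 / 1530640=659.66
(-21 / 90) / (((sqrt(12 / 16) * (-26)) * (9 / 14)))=49 * sqrt(3) / 5265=0.02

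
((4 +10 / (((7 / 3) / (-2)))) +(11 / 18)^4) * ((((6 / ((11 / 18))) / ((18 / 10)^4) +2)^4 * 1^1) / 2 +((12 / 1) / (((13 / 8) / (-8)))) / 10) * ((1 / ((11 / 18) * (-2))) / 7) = 8431611162448205035253 / 521537422702204354446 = 16.17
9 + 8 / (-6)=23 / 3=7.67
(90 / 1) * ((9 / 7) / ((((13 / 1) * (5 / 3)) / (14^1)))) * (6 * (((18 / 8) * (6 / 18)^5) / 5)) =54 / 65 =0.83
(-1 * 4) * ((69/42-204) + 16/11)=61878/77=803.61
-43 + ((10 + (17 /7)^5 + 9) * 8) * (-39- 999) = -14442956461 /16807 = -859341.73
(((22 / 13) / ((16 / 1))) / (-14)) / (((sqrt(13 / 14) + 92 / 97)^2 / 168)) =-523401998427 / 189800533 + 38792253192*sqrt(182) / 189800533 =-0.35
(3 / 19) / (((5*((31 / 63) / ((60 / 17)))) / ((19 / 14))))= 162 / 527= 0.31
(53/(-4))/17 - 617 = -42009/68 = -617.78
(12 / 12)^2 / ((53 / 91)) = 91 / 53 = 1.72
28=28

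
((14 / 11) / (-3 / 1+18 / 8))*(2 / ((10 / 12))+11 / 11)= -952 / 165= -5.77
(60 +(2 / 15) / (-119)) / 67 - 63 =-7427387 / 119595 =-62.10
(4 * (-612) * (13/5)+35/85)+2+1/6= -3244733/510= -6362.22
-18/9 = -2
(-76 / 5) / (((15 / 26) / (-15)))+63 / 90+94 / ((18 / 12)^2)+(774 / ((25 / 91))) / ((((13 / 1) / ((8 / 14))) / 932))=52135451 / 450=115856.56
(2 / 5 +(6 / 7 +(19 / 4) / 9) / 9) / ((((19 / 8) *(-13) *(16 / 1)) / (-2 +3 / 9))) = 6281 / 3361176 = 0.00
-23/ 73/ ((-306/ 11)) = 253/ 22338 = 0.01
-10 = -10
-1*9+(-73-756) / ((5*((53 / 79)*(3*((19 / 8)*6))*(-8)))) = -750179 / 90630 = -8.28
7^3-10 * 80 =-457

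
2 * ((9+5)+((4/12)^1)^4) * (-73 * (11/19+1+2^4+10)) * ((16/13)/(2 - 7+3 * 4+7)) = -4960.09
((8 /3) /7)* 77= 88 /3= 29.33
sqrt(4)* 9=18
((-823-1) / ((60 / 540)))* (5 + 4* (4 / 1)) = -155736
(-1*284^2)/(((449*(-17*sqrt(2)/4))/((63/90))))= 564592*sqrt(2)/38165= 20.92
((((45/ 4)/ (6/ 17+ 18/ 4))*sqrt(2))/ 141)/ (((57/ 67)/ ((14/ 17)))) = 469*sqrt(2)/ 29469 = 0.02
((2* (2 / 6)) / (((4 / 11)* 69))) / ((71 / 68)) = 374 / 14697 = 0.03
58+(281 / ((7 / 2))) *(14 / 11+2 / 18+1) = 172826 / 693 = 249.39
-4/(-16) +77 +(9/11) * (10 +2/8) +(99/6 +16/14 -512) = -62943/154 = -408.72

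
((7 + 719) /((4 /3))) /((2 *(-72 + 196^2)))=1089 /153376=0.01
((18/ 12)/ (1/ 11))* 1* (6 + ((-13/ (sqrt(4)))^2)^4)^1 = 26919164481/ 512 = 52576493.13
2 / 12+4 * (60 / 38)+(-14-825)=-94907 / 114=-832.52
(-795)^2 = 632025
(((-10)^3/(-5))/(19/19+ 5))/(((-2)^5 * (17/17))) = -25/24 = -1.04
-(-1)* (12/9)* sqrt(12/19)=8* sqrt(57)/57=1.06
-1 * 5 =-5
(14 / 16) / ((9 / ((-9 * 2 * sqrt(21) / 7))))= -1.15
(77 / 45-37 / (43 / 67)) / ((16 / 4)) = -27061 / 1935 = -13.99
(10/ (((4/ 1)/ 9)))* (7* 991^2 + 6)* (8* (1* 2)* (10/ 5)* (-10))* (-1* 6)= 296981553600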